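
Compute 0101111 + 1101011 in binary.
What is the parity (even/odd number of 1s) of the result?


0101111 = 47
1101011 = 107
Sum = 154 = 10011010
1s count = 4

even parity (4 ones in 10011010)


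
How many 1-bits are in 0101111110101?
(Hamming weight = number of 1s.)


Counting 1s in 0101111110101

9


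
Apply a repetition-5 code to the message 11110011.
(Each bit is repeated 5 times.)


Each bit -> 5 copies

1111111111111111111100000000001111111111


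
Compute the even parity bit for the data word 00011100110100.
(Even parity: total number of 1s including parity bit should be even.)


Number of 1s in data: 6
Parity bit: 0

0


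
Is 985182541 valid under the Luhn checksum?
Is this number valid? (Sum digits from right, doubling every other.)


Luhn sum = 49
49 mod 10 = 9

Invalid (Luhn sum mod 10 = 9)


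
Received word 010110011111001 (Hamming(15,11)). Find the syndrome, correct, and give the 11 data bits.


Syndrome = 0: no error detected

Data: 01001111001 (no errors)


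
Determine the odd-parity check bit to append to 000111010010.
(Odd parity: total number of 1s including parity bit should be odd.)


Number of 1s in data: 5
Parity bit: 0

0


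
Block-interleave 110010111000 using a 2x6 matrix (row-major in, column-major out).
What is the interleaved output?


Matrix:
  110010
  111000
Read columns: 111101001000

111101001000


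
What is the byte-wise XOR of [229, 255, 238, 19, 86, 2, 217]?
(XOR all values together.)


XOR chain: 229 ^ 255 ^ 238 ^ 19 ^ 86 ^ 2 ^ 217 = 106

106


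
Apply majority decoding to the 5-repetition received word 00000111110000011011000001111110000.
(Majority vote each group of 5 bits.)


Groups: 00000, 11111, 00000, 11011, 00000, 11111, 10000
Majority votes: 0101010

0101010


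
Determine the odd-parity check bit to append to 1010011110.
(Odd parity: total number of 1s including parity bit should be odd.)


Number of 1s in data: 6
Parity bit: 1

1


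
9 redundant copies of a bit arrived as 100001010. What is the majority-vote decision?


Ones: 3 out of 9
Threshold: 5

0 (3/9 voted 1)


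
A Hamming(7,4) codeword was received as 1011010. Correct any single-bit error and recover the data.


Syndrome = 0: no error detected

Data: 1010 (no errors)


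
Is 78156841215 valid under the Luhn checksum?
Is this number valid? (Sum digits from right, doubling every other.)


Luhn sum = 44
44 mod 10 = 4

Invalid (Luhn sum mod 10 = 4)


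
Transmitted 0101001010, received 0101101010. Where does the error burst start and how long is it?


XOR: 0000100000

Burst at position 4, length 1


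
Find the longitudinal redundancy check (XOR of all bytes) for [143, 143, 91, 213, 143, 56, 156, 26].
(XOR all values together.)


XOR chain: 143 ^ 143 ^ 91 ^ 213 ^ 143 ^ 56 ^ 156 ^ 26 = 191

191


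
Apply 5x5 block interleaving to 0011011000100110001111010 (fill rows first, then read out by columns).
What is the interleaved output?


Matrix:
  00110
  11000
  10011
  00011
  11010
Read columns: 0110101001100001011100110

0110101001100001011100110


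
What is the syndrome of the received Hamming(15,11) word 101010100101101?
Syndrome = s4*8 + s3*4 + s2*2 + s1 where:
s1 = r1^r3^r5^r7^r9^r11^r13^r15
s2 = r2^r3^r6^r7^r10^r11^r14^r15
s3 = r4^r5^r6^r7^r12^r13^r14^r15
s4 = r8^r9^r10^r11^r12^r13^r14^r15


s1=0, s2=0, s3=1, s4=0

Syndrome = 4 (error at position 4)


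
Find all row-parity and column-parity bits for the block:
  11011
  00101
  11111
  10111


Row parities: 0010
Column parities: 10110

Row P: 0010, Col P: 10110, Corner: 1


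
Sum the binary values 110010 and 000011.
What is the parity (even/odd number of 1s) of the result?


110010 = 50
000011 = 3
Sum = 53 = 110101
1s count = 4

even parity (4 ones in 110101)


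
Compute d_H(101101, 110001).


XOR: 011100
Count of 1s: 3

3


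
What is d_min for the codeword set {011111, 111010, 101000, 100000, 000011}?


Comparing all pairs, minimum distance: 1
Can detect 0 errors, correct 0 errors

1


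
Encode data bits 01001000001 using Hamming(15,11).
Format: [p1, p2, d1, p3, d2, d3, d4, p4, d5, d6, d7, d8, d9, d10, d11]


Parity bits: p1=1, p2=1, p3=0, p4=0

110010001000001


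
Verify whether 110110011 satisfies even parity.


Number of 1s: 6

Yes, parity is correct (6 ones)


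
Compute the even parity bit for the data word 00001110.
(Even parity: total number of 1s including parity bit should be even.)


Number of 1s in data: 3
Parity bit: 1

1


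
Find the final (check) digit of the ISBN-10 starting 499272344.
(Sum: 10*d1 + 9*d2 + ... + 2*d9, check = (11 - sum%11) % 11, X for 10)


Weighted sum: 291
291 mod 11 = 5

Check digit: 6


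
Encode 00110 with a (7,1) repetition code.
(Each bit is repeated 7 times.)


Each bit -> 7 copies

00000000000000111111111111110000000


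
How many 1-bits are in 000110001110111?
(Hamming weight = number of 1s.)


Counting 1s in 000110001110111

8


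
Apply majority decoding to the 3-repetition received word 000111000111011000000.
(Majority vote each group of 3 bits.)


Groups: 000, 111, 000, 111, 011, 000, 000
Majority votes: 0101100

0101100


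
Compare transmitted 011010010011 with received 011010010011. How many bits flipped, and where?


XOR: 000000000000

0 errors (received matches sent)


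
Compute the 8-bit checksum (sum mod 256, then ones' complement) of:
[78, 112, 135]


Sum = 325 mod 256 = 69
Complement = 186

186


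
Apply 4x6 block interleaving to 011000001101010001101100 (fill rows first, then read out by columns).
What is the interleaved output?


Matrix:
  011000
  001101
  010001
  101100
Read columns: 000110101101010100000110

000110101101010100000110


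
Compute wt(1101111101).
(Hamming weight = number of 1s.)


Counting 1s in 1101111101

8


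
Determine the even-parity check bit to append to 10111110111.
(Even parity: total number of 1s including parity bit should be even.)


Number of 1s in data: 9
Parity bit: 1

1


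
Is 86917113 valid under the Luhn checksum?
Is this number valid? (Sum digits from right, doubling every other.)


Luhn sum = 34
34 mod 10 = 4

Invalid (Luhn sum mod 10 = 4)


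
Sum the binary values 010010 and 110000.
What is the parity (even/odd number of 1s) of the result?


010010 = 18
110000 = 48
Sum = 66 = 1000010
1s count = 2

even parity (2 ones in 1000010)


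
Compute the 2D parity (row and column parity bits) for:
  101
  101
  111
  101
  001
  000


Row parities: 001010
Column parities: 011

Row P: 001010, Col P: 011, Corner: 0


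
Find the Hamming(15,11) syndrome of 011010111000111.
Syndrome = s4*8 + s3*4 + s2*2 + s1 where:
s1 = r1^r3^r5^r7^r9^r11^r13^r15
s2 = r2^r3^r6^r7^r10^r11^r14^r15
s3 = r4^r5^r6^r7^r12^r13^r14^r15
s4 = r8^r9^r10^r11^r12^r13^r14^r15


s1=0, s2=1, s3=1, s4=1

Syndrome = 14 (error at position 14)


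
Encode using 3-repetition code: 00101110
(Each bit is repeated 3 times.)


Each bit -> 3 copies

000000111000111111111000


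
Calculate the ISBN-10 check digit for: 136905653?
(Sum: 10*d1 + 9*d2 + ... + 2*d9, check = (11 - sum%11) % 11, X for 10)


Weighted sum: 218
218 mod 11 = 9

Check digit: 2


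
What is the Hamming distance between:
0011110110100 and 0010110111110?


XOR: 0001000001010
Count of 1s: 3

3


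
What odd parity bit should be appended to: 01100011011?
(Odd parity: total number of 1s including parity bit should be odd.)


Number of 1s in data: 6
Parity bit: 1

1


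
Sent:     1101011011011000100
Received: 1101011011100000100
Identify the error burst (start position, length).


XOR: 0000000000111000000

Burst at position 10, length 3


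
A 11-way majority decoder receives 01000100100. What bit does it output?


Ones: 3 out of 11
Threshold: 6

0 (3/11 voted 1)


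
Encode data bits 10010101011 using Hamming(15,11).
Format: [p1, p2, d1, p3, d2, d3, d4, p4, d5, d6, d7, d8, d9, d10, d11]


Parity bits: p1=1, p2=1, p3=0, p4=0

111000100101011


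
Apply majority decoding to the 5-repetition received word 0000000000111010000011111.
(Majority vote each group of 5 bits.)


Groups: 00000, 00000, 11101, 00000, 11111
Majority votes: 00101

00101


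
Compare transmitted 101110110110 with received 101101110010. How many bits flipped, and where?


XOR: 000011000100

3 error(s) at position(s): 4, 5, 9


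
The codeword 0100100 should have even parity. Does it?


Number of 1s: 2

Yes, parity is correct (2 ones)


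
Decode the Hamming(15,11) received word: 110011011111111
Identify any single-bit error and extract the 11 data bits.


Syndrome = 0: no error detected

Data: 01101111111 (no errors)


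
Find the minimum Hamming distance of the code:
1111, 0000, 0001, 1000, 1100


Comparing all pairs, minimum distance: 1
Can detect 0 errors, correct 0 errors

1


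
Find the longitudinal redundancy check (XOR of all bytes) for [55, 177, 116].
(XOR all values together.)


XOR chain: 55 ^ 177 ^ 116 = 242

242


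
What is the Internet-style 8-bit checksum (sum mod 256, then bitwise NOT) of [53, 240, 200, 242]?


Sum = 735 mod 256 = 223
Complement = 32

32


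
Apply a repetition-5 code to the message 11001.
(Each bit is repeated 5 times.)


Each bit -> 5 copies

1111111111000000000011111


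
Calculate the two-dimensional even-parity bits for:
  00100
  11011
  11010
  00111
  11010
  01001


Row parities: 101110
Column parities: 10001

Row P: 101110, Col P: 10001, Corner: 0


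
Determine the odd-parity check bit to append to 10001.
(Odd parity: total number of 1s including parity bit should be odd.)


Number of 1s in data: 2
Parity bit: 1

1


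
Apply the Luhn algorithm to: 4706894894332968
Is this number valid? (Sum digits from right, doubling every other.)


Luhn sum = 99
99 mod 10 = 9

Invalid (Luhn sum mod 10 = 9)


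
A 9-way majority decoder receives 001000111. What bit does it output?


Ones: 4 out of 9
Threshold: 5

0 (4/9 voted 1)


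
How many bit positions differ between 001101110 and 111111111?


XOR: 110010001
Count of 1s: 4

4


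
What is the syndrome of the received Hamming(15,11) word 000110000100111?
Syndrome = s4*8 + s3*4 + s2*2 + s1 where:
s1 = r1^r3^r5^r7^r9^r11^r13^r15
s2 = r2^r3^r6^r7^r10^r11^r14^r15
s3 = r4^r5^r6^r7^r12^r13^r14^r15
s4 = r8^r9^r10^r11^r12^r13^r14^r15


s1=1, s2=1, s3=1, s4=0

Syndrome = 7 (error at position 7)


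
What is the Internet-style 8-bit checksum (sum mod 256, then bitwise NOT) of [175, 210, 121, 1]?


Sum = 507 mod 256 = 251
Complement = 4

4


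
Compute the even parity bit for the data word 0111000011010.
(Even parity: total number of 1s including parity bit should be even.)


Number of 1s in data: 6
Parity bit: 0

0


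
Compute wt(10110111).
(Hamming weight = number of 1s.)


Counting 1s in 10110111

6


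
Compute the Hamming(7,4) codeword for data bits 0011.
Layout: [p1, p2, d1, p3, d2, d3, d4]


Parity bits: p1=1, p2=0, p3=0

1000011


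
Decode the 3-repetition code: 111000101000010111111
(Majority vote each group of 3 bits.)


Groups: 111, 000, 101, 000, 010, 111, 111
Majority votes: 1010011

1010011


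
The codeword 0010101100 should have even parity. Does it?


Number of 1s: 4

Yes, parity is correct (4 ones)


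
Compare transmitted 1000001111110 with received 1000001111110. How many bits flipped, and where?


XOR: 0000000000000

0 errors (received matches sent)


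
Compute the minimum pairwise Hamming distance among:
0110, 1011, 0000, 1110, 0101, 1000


Comparing all pairs, minimum distance: 1
Can detect 0 errors, correct 0 errors

1


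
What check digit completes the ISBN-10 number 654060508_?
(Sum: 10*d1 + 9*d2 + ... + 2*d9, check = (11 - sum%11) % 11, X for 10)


Weighted sum: 209
209 mod 11 = 0

Check digit: 0


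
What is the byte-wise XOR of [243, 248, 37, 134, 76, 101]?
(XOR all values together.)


XOR chain: 243 ^ 248 ^ 37 ^ 134 ^ 76 ^ 101 = 129

129


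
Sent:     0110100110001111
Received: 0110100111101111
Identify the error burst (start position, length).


XOR: 0000000001100000

Burst at position 9, length 2


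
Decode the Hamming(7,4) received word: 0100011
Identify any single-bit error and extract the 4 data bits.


Syndrome = 3: error at position 3

Data: 1011 (corrected bit 3)


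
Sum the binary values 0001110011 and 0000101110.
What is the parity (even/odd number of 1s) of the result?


0001110011 = 115
0000101110 = 46
Sum = 161 = 10100001
1s count = 3

odd parity (3 ones in 10100001)


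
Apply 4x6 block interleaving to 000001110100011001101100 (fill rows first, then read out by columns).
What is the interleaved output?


Matrix:
  000001
  110100
  011001
  101100
Read columns: 010101100011010100001010

010101100011010100001010


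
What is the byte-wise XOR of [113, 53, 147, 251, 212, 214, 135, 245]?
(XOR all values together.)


XOR chain: 113 ^ 53 ^ 147 ^ 251 ^ 212 ^ 214 ^ 135 ^ 245 = 92

92


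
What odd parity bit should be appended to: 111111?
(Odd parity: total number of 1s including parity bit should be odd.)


Number of 1s in data: 6
Parity bit: 1

1


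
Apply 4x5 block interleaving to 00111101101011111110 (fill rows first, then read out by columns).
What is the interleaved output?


Matrix:
  00111
  10110
  10111
  11110
Read columns: 01110001111111111010

01110001111111111010


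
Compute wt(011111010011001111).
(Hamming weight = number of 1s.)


Counting 1s in 011111010011001111

12


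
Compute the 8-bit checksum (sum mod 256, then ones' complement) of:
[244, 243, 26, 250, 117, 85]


Sum = 965 mod 256 = 197
Complement = 58

58


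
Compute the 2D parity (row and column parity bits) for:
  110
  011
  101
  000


Row parities: 0000
Column parities: 000

Row P: 0000, Col P: 000, Corner: 0


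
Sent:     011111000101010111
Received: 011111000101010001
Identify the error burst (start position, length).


XOR: 000000000000000110

Burst at position 15, length 2


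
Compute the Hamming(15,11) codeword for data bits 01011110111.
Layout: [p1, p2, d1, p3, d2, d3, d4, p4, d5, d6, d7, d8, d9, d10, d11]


Parity bits: p1=0, p2=1, p3=1, p4=0

010110101110111


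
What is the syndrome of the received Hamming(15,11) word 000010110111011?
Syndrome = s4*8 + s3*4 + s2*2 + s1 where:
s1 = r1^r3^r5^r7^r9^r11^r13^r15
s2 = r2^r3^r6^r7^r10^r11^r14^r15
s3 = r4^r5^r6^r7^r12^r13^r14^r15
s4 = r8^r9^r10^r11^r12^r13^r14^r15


s1=0, s2=1, s3=1, s4=0

Syndrome = 6 (error at position 6)


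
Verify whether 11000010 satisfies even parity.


Number of 1s: 3

No, parity error (3 ones)


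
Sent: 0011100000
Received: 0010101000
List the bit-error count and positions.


XOR: 0001001000

2 error(s) at position(s): 3, 6


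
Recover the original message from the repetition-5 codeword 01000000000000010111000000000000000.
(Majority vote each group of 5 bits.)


Groups: 01000, 00000, 00000, 10111, 00000, 00000, 00000
Majority votes: 0001000

0001000


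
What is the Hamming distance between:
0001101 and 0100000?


XOR: 0101101
Count of 1s: 4

4


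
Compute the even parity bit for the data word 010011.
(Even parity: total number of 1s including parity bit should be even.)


Number of 1s in data: 3
Parity bit: 1

1


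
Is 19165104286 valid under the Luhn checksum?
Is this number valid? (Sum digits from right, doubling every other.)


Luhn sum = 44
44 mod 10 = 4

Invalid (Luhn sum mod 10 = 4)


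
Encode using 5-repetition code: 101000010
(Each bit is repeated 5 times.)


Each bit -> 5 copies

111110000011111000000000000000000001111100000


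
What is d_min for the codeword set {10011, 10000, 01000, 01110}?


Comparing all pairs, minimum distance: 2
Can detect 1 errors, correct 0 errors

2


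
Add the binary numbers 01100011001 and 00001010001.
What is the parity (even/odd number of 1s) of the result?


01100011001 = 793
00001010001 = 81
Sum = 874 = 1101101010
1s count = 6

even parity (6 ones in 1101101010)


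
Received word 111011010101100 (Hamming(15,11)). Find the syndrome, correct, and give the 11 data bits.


Syndrome = 0: no error detected

Data: 11100101100 (no errors)


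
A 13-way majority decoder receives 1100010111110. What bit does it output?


Ones: 8 out of 13
Threshold: 7

1 (8/13 voted 1)


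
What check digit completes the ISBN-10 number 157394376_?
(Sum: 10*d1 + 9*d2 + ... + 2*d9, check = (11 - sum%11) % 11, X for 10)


Weighted sum: 251
251 mod 11 = 9

Check digit: 2


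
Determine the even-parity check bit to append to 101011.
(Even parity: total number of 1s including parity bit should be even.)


Number of 1s in data: 4
Parity bit: 0

0


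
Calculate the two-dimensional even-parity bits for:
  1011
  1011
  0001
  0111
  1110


Row parities: 11111
Column parities: 1000

Row P: 11111, Col P: 1000, Corner: 1


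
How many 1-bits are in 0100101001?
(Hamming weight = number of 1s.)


Counting 1s in 0100101001

4


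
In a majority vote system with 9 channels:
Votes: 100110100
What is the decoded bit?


Ones: 4 out of 9
Threshold: 5

0 (4/9 voted 1)


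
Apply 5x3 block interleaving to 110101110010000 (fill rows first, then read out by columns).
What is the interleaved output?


Matrix:
  110
  101
  110
  010
  000
Read columns: 111001011001000

111001011001000


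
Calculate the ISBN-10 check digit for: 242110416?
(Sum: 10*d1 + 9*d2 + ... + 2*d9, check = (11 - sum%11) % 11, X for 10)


Weighted sum: 116
116 mod 11 = 6

Check digit: 5


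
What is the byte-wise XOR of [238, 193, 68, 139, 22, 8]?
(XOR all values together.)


XOR chain: 238 ^ 193 ^ 68 ^ 139 ^ 22 ^ 8 = 254

254


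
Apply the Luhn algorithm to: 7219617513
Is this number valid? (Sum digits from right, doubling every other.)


Luhn sum = 37
37 mod 10 = 7

Invalid (Luhn sum mod 10 = 7)


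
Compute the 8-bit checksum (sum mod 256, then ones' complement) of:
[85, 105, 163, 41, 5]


Sum = 399 mod 256 = 143
Complement = 112

112


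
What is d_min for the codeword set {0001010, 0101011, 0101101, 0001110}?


Comparing all pairs, minimum distance: 1
Can detect 0 errors, correct 0 errors

1


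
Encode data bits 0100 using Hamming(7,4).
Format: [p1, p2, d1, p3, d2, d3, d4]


Parity bits: p1=1, p2=0, p3=1

1001100


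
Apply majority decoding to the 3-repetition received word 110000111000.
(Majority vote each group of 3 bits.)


Groups: 110, 000, 111, 000
Majority votes: 1010

1010


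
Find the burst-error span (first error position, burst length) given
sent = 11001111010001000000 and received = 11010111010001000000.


XOR: 00011000000000000000

Burst at position 3, length 2


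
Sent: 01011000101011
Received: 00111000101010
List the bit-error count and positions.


XOR: 01100000000001

3 error(s) at position(s): 1, 2, 13


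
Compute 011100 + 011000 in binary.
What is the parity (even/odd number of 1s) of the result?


011100 = 28
011000 = 24
Sum = 52 = 110100
1s count = 3

odd parity (3 ones in 110100)


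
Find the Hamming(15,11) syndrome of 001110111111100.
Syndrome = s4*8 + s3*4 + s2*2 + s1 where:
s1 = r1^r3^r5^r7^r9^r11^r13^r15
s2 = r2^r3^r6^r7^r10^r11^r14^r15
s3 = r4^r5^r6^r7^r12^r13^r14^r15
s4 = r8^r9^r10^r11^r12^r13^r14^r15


s1=0, s2=0, s3=1, s4=0

Syndrome = 4 (error at position 4)


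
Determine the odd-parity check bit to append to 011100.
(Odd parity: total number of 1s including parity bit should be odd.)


Number of 1s in data: 3
Parity bit: 0

0


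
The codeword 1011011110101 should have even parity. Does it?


Number of 1s: 9

No, parity error (9 ones)


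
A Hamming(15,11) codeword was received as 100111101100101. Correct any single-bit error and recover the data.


Syndrome = 0: no error detected

Data: 01111100101 (no errors)


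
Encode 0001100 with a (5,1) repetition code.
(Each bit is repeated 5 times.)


Each bit -> 5 copies

00000000000000011111111110000000000


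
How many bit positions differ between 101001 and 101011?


XOR: 000010
Count of 1s: 1

1


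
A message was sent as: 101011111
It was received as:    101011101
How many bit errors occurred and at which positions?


XOR: 000000010

1 error(s) at position(s): 7


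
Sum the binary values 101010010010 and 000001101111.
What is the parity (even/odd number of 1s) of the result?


101010010010 = 2706
000001101111 = 111
Sum = 2817 = 101100000001
1s count = 4

even parity (4 ones in 101100000001)


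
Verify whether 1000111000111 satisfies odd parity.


Number of 1s: 7

Yes, parity is correct (7 ones)


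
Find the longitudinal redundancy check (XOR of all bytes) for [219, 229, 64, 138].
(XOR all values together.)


XOR chain: 219 ^ 229 ^ 64 ^ 138 = 244

244


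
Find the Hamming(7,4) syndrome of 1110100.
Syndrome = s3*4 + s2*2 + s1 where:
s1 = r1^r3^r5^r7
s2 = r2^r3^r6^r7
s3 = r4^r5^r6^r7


s1=1, s2=0, s3=1

Syndrome = 5 (error at position 5)


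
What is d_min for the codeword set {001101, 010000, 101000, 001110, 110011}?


Comparing all pairs, minimum distance: 2
Can detect 1 errors, correct 0 errors

2


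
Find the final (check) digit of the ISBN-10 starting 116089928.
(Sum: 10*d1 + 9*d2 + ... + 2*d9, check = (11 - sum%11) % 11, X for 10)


Weighted sum: 218
218 mod 11 = 9

Check digit: 2


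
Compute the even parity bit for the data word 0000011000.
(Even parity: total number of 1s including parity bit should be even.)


Number of 1s in data: 2
Parity bit: 0

0


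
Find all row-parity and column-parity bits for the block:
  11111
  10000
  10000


Row parities: 111
Column parities: 11111

Row P: 111, Col P: 11111, Corner: 1


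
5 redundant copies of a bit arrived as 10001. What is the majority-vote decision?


Ones: 2 out of 5
Threshold: 3

0 (2/5 voted 1)


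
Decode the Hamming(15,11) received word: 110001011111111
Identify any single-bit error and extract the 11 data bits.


Syndrome = 5: error at position 5

Data: 01101111111 (corrected bit 5)


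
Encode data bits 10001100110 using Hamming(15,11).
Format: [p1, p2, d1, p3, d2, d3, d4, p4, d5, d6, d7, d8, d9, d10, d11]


Parity bits: p1=1, p2=1, p3=0, p4=0

111000001100110


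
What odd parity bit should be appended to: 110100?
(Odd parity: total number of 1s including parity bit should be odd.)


Number of 1s in data: 3
Parity bit: 0

0


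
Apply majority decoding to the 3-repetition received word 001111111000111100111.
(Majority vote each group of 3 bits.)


Groups: 001, 111, 111, 000, 111, 100, 111
Majority votes: 0110101

0110101


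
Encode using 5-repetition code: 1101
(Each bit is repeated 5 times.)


Each bit -> 5 copies

11111111110000011111


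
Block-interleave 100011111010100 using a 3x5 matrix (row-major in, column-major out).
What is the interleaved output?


Matrix:
  10001
  11110
  10100
Read columns: 111010011010100

111010011010100


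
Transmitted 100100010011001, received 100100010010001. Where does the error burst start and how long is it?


XOR: 000000000001000

Burst at position 11, length 1


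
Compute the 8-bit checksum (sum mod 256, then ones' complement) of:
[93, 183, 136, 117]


Sum = 529 mod 256 = 17
Complement = 238

238


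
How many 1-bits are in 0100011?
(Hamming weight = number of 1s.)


Counting 1s in 0100011

3


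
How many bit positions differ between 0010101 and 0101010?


XOR: 0111111
Count of 1s: 6

6


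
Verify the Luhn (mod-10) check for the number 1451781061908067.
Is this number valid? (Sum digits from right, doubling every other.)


Luhn sum = 53
53 mod 10 = 3

Invalid (Luhn sum mod 10 = 3)


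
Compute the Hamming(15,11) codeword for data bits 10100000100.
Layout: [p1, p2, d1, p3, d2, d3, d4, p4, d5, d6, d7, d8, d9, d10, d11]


Parity bits: p1=0, p2=0, p3=0, p4=1

001001010000100


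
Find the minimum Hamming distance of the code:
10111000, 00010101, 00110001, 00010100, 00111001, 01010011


Comparing all pairs, minimum distance: 1
Can detect 0 errors, correct 0 errors

1


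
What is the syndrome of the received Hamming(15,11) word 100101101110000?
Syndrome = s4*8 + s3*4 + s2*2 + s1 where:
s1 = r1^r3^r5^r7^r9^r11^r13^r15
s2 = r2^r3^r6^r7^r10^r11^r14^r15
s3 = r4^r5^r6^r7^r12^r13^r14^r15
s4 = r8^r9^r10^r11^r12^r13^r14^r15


s1=0, s2=0, s3=1, s4=1

Syndrome = 12 (error at position 12)


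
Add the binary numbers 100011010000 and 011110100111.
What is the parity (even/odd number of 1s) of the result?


100011010000 = 2256
011110100111 = 1959
Sum = 4215 = 1000001110111
1s count = 7

odd parity (7 ones in 1000001110111)


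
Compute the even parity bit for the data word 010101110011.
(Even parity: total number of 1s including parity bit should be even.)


Number of 1s in data: 7
Parity bit: 1

1


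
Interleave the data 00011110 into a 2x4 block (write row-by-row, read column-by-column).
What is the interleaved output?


Matrix:
  0001
  1110
Read columns: 01010110

01010110


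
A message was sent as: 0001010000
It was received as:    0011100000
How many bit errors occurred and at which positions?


XOR: 0010110000

3 error(s) at position(s): 2, 4, 5


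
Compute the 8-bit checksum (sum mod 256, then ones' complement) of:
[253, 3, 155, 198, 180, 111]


Sum = 900 mod 256 = 132
Complement = 123

123


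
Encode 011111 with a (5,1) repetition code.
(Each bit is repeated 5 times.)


Each bit -> 5 copies

000001111111111111111111111111


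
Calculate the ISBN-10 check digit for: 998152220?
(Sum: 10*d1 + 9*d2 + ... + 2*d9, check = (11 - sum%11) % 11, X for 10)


Weighted sum: 296
296 mod 11 = 10

Check digit: 1


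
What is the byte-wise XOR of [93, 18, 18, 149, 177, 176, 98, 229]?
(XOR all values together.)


XOR chain: 93 ^ 18 ^ 18 ^ 149 ^ 177 ^ 176 ^ 98 ^ 229 = 78

78


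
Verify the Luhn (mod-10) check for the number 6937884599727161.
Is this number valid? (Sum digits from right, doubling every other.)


Luhn sum = 88
88 mod 10 = 8

Invalid (Luhn sum mod 10 = 8)


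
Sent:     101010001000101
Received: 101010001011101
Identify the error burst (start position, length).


XOR: 000000000011000

Burst at position 10, length 2


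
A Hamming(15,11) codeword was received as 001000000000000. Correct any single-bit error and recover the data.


Syndrome = 3: error at position 3

Data: 00000000000 (corrected bit 3)


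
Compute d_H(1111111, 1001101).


XOR: 0110010
Count of 1s: 3

3


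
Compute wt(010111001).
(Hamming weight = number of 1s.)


Counting 1s in 010111001

5


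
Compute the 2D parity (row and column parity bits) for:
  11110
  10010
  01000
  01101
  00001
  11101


Row parities: 001110
Column parities: 10101

Row P: 001110, Col P: 10101, Corner: 1


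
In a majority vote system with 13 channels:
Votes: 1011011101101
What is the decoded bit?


Ones: 9 out of 13
Threshold: 7

1 (9/13 voted 1)


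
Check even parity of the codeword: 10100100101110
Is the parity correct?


Number of 1s: 7

No, parity error (7 ones)


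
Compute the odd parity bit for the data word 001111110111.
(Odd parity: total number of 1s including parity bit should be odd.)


Number of 1s in data: 9
Parity bit: 0

0


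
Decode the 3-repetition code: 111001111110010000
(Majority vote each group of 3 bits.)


Groups: 111, 001, 111, 110, 010, 000
Majority votes: 101100

101100


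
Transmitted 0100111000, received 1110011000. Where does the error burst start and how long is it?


XOR: 1010100000

Burst at position 0, length 5


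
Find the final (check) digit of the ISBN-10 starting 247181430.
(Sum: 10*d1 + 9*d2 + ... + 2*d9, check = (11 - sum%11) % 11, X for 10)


Weighted sum: 197
197 mod 11 = 10

Check digit: 1


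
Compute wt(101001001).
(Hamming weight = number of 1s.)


Counting 1s in 101001001

4


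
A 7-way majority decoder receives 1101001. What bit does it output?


Ones: 4 out of 7
Threshold: 4

1 (4/7 voted 1)


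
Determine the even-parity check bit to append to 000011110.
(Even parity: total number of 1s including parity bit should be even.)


Number of 1s in data: 4
Parity bit: 0

0


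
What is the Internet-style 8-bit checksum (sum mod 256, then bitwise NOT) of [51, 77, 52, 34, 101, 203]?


Sum = 518 mod 256 = 6
Complement = 249

249


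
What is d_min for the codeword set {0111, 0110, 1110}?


Comparing all pairs, minimum distance: 1
Can detect 0 errors, correct 0 errors

1


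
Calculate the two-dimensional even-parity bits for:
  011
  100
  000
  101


Row parities: 0100
Column parities: 010

Row P: 0100, Col P: 010, Corner: 1


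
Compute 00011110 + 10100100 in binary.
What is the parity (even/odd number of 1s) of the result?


00011110 = 30
10100100 = 164
Sum = 194 = 11000010
1s count = 3

odd parity (3 ones in 11000010)


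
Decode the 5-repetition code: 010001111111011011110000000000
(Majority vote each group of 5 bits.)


Groups: 01000, 11111, 11011, 01111, 00000, 00000
Majority votes: 011100

011100


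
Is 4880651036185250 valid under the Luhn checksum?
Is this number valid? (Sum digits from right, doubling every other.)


Luhn sum = 59
59 mod 10 = 9

Invalid (Luhn sum mod 10 = 9)


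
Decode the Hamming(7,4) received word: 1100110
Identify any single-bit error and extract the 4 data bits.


Syndrome = 0: no error detected

Data: 0110 (no errors)


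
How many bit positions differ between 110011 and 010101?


XOR: 100110
Count of 1s: 3

3


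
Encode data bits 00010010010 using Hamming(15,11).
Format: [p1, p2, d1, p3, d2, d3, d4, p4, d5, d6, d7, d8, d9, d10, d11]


Parity bits: p1=0, p2=1, p3=0, p4=0

010000100010010


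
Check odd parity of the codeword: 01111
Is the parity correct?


Number of 1s: 4

No, parity error (4 ones)


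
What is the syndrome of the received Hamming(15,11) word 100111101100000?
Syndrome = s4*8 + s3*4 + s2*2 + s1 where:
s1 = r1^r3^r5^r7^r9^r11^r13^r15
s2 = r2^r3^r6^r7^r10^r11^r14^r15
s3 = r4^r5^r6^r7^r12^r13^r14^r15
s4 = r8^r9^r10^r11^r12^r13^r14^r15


s1=0, s2=1, s3=0, s4=0

Syndrome = 2 (error at position 2)


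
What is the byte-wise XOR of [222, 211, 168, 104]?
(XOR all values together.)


XOR chain: 222 ^ 211 ^ 168 ^ 104 = 205

205


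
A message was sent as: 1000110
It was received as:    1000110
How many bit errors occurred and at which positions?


XOR: 0000000

0 errors (received matches sent)


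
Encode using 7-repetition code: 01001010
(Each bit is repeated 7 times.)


Each bit -> 7 copies

00000001111111000000000000001111111000000011111110000000


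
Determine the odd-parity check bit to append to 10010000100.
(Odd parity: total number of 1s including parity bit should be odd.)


Number of 1s in data: 3
Parity bit: 0

0


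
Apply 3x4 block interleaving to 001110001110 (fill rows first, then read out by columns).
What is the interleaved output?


Matrix:
  0011
  1000
  1110
Read columns: 011001101100

011001101100


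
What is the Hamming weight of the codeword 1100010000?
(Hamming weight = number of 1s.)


Counting 1s in 1100010000

3


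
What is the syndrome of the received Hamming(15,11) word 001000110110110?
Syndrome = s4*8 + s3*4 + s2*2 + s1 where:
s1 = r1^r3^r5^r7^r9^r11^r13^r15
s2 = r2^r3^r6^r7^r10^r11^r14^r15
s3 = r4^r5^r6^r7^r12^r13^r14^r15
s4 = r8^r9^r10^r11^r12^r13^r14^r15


s1=0, s2=1, s3=1, s4=1

Syndrome = 14 (error at position 14)


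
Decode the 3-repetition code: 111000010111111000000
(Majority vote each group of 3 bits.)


Groups: 111, 000, 010, 111, 111, 000, 000
Majority votes: 1001100

1001100


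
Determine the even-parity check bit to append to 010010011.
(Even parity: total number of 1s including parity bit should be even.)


Number of 1s in data: 4
Parity bit: 0

0


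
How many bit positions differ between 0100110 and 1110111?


XOR: 1010001
Count of 1s: 3

3


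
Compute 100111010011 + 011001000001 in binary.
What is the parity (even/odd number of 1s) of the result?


100111010011 = 2515
011001000001 = 1601
Sum = 4116 = 1000000010100
1s count = 3

odd parity (3 ones in 1000000010100)


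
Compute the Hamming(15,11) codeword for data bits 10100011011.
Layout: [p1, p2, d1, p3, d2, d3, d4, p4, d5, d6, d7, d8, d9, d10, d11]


Parity bits: p1=1, p2=1, p3=0, p4=0

111001000011011


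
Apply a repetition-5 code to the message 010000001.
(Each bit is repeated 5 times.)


Each bit -> 5 copies

000001111100000000000000000000000000000011111


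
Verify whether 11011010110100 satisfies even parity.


Number of 1s: 8

Yes, parity is correct (8 ones)


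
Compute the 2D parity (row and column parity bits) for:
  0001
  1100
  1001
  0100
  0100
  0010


Row parities: 100111
Column parities: 0110

Row P: 100111, Col P: 0110, Corner: 0


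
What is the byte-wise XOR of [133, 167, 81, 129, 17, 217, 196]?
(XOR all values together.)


XOR chain: 133 ^ 167 ^ 81 ^ 129 ^ 17 ^ 217 ^ 196 = 254

254


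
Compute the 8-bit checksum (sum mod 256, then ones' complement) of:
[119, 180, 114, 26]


Sum = 439 mod 256 = 183
Complement = 72

72


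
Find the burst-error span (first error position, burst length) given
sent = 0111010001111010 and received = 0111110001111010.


XOR: 0000100000000000

Burst at position 4, length 1


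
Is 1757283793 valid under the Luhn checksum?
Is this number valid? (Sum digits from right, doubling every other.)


Luhn sum = 54
54 mod 10 = 4

Invalid (Luhn sum mod 10 = 4)


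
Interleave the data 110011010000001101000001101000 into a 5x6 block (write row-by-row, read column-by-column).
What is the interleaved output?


Matrix:
  110011
  010000
  001101
  000001
  101000
Read columns: 100011100000101001001000010110

100011100000101001001000010110


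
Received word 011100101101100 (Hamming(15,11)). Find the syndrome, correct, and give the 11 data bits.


Syndrome = 0: no error detected

Data: 10011101100 (no errors)


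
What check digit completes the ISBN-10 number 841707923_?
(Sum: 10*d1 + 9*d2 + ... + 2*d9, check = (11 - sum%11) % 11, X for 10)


Weighted sum: 256
256 mod 11 = 3

Check digit: 8


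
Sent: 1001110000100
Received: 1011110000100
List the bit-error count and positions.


XOR: 0010000000000

1 error(s) at position(s): 2


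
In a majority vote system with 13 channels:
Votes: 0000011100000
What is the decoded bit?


Ones: 3 out of 13
Threshold: 7

0 (3/13 voted 1)


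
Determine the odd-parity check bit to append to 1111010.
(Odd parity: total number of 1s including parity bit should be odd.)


Number of 1s in data: 5
Parity bit: 0

0


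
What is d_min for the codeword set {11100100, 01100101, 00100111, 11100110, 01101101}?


Comparing all pairs, minimum distance: 1
Can detect 0 errors, correct 0 errors

1


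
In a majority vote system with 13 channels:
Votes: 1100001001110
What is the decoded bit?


Ones: 6 out of 13
Threshold: 7

0 (6/13 voted 1)


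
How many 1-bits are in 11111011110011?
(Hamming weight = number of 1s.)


Counting 1s in 11111011110011

11


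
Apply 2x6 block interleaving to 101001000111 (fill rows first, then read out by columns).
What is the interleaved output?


Matrix:
  101001
  000111
Read columns: 100010010111

100010010111


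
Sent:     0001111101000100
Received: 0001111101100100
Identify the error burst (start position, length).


XOR: 0000000000100000

Burst at position 10, length 1


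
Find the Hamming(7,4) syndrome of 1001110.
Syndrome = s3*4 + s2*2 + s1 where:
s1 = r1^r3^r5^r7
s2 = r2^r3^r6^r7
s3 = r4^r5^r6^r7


s1=0, s2=1, s3=1

Syndrome = 6 (error at position 6)


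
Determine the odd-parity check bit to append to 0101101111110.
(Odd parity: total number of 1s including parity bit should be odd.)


Number of 1s in data: 9
Parity bit: 0

0


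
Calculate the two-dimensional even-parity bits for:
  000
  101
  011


Row parities: 000
Column parities: 110

Row P: 000, Col P: 110, Corner: 0


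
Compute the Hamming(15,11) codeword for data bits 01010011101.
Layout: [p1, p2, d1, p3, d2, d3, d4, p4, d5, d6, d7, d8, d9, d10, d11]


Parity bits: p1=1, p2=1, p3=1, p4=0

110110100011101


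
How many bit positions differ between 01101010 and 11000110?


XOR: 10101100
Count of 1s: 4

4


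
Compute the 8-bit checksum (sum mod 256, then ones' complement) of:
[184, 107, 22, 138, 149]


Sum = 600 mod 256 = 88
Complement = 167

167


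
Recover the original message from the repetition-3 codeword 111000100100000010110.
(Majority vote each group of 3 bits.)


Groups: 111, 000, 100, 100, 000, 010, 110
Majority votes: 1000001

1000001


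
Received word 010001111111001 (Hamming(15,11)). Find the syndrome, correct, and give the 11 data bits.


Syndrome = 0: no error detected

Data: 00111111001 (no errors)


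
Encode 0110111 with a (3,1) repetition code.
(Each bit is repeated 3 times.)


Each bit -> 3 copies

000111111000111111111


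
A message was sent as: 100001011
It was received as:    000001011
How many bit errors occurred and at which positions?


XOR: 100000000

1 error(s) at position(s): 0


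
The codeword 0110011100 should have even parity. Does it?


Number of 1s: 5

No, parity error (5 ones)


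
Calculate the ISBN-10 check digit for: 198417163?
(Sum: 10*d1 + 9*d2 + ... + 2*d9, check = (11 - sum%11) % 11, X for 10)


Weighted sum: 252
252 mod 11 = 10

Check digit: 1


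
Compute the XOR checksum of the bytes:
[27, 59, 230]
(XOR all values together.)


XOR chain: 27 ^ 59 ^ 230 = 198

198


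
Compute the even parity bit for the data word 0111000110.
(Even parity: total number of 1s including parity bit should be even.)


Number of 1s in data: 5
Parity bit: 1

1


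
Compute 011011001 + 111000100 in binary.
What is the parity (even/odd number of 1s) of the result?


011011001 = 217
111000100 = 452
Sum = 669 = 1010011101
1s count = 6

even parity (6 ones in 1010011101)


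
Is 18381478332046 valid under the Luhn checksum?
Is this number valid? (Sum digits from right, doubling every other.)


Luhn sum = 70
70 mod 10 = 0

Valid (Luhn sum mod 10 = 0)


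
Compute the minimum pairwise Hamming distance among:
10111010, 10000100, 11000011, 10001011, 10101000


Comparing all pairs, minimum distance: 2
Can detect 1 errors, correct 0 errors

2


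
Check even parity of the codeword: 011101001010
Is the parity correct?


Number of 1s: 6

Yes, parity is correct (6 ones)


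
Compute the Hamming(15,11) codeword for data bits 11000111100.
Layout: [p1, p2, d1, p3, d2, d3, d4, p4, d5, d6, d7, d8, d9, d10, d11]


Parity bits: p1=0, p2=1, p3=1, p4=0

011110000111100


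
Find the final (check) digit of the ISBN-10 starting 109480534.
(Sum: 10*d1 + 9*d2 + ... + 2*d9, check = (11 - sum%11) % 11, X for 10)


Weighted sum: 195
195 mod 11 = 8

Check digit: 3


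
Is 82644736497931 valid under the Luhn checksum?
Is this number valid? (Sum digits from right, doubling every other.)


Luhn sum = 81
81 mod 10 = 1

Invalid (Luhn sum mod 10 = 1)


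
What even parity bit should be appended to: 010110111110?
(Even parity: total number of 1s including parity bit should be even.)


Number of 1s in data: 8
Parity bit: 0

0


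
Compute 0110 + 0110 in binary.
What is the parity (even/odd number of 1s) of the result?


0110 = 6
0110 = 6
Sum = 12 = 1100
1s count = 2

even parity (2 ones in 1100)
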